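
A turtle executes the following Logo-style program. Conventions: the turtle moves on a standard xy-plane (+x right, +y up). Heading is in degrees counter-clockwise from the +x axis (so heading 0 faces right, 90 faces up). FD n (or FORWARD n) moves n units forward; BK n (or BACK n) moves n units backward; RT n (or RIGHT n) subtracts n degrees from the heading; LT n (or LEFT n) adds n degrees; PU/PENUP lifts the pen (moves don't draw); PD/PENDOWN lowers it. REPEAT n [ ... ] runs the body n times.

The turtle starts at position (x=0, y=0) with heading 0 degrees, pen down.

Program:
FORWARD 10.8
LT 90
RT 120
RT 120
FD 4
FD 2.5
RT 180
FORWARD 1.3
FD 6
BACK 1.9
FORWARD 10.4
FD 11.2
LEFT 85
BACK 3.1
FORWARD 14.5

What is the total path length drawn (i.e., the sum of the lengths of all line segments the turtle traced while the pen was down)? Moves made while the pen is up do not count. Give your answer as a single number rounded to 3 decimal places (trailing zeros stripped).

Answer: 65.7

Derivation:
Executing turtle program step by step:
Start: pos=(0,0), heading=0, pen down
FD 10.8: (0,0) -> (10.8,0) [heading=0, draw]
LT 90: heading 0 -> 90
RT 120: heading 90 -> 330
RT 120: heading 330 -> 210
FD 4: (10.8,0) -> (7.336,-2) [heading=210, draw]
FD 2.5: (7.336,-2) -> (5.171,-3.25) [heading=210, draw]
RT 180: heading 210 -> 30
FD 1.3: (5.171,-3.25) -> (6.297,-2.6) [heading=30, draw]
FD 6: (6.297,-2.6) -> (11.493,0.4) [heading=30, draw]
BK 1.9: (11.493,0.4) -> (9.847,-0.55) [heading=30, draw]
FD 10.4: (9.847,-0.55) -> (18.854,4.65) [heading=30, draw]
FD 11.2: (18.854,4.65) -> (28.554,10.25) [heading=30, draw]
LT 85: heading 30 -> 115
BK 3.1: (28.554,10.25) -> (29.864,7.44) [heading=115, draw]
FD 14.5: (29.864,7.44) -> (23.736,20.582) [heading=115, draw]
Final: pos=(23.736,20.582), heading=115, 10 segment(s) drawn

Segment lengths:
  seg 1: (0,0) -> (10.8,0), length = 10.8
  seg 2: (10.8,0) -> (7.336,-2), length = 4
  seg 3: (7.336,-2) -> (5.171,-3.25), length = 2.5
  seg 4: (5.171,-3.25) -> (6.297,-2.6), length = 1.3
  seg 5: (6.297,-2.6) -> (11.493,0.4), length = 6
  seg 6: (11.493,0.4) -> (9.847,-0.55), length = 1.9
  seg 7: (9.847,-0.55) -> (18.854,4.65), length = 10.4
  seg 8: (18.854,4.65) -> (28.554,10.25), length = 11.2
  seg 9: (28.554,10.25) -> (29.864,7.44), length = 3.1
  seg 10: (29.864,7.44) -> (23.736,20.582), length = 14.5
Total = 65.7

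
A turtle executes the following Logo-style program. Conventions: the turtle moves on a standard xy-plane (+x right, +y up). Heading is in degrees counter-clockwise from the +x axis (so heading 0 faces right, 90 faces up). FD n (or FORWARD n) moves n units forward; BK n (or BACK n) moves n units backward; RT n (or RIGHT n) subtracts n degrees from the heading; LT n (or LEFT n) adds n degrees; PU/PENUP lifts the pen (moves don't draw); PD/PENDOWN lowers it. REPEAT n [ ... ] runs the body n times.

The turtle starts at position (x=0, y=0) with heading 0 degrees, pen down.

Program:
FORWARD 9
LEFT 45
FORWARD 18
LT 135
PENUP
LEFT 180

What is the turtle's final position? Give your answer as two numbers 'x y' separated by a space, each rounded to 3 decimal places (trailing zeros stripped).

Executing turtle program step by step:
Start: pos=(0,0), heading=0, pen down
FD 9: (0,0) -> (9,0) [heading=0, draw]
LT 45: heading 0 -> 45
FD 18: (9,0) -> (21.728,12.728) [heading=45, draw]
LT 135: heading 45 -> 180
PU: pen up
LT 180: heading 180 -> 0
Final: pos=(21.728,12.728), heading=0, 2 segment(s) drawn

Answer: 21.728 12.728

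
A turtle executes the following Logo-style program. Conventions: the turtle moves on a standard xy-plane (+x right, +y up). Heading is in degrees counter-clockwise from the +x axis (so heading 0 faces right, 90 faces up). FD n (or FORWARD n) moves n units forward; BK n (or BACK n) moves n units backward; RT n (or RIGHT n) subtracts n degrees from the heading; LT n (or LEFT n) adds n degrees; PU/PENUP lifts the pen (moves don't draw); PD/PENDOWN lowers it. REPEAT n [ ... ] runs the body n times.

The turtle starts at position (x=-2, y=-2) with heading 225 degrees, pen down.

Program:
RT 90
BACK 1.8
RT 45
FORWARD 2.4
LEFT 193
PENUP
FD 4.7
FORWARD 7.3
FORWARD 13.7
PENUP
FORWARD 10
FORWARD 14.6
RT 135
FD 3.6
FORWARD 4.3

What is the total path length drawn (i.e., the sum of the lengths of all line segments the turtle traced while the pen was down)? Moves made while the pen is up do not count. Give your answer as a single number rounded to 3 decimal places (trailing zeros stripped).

Executing turtle program step by step:
Start: pos=(-2,-2), heading=225, pen down
RT 90: heading 225 -> 135
BK 1.8: (-2,-2) -> (-0.727,-3.273) [heading=135, draw]
RT 45: heading 135 -> 90
FD 2.4: (-0.727,-3.273) -> (-0.727,-0.873) [heading=90, draw]
LT 193: heading 90 -> 283
PU: pen up
FD 4.7: (-0.727,-0.873) -> (0.33,-5.452) [heading=283, move]
FD 7.3: (0.33,-5.452) -> (1.972,-12.565) [heading=283, move]
FD 13.7: (1.972,-12.565) -> (5.054,-25.914) [heading=283, move]
PU: pen up
FD 10: (5.054,-25.914) -> (7.304,-35.658) [heading=283, move]
FD 14.6: (7.304,-35.658) -> (10.588,-49.884) [heading=283, move]
RT 135: heading 283 -> 148
FD 3.6: (10.588,-49.884) -> (7.535,-47.976) [heading=148, move]
FD 4.3: (7.535,-47.976) -> (3.888,-45.697) [heading=148, move]
Final: pos=(3.888,-45.697), heading=148, 2 segment(s) drawn

Segment lengths:
  seg 1: (-2,-2) -> (-0.727,-3.273), length = 1.8
  seg 2: (-0.727,-3.273) -> (-0.727,-0.873), length = 2.4
Total = 4.2

Answer: 4.2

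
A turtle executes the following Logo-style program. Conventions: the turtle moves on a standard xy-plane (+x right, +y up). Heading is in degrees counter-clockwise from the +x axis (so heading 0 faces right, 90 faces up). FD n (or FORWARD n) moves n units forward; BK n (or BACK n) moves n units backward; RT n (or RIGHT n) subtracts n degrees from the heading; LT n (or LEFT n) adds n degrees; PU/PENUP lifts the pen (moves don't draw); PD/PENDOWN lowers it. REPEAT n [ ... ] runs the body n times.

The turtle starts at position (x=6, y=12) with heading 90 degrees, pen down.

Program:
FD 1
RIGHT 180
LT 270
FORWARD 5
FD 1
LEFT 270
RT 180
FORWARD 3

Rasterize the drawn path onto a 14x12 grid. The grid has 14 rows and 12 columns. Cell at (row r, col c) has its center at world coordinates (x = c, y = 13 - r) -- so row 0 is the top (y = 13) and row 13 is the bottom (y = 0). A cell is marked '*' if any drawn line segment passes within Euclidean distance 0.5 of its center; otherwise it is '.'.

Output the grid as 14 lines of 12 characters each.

Answer: *******.....
*.....*.....
*...........
*...........
............
............
............
............
............
............
............
............
............
............

Derivation:
Segment 0: (6,12) -> (6,13)
Segment 1: (6,13) -> (1,13)
Segment 2: (1,13) -> (0,13)
Segment 3: (0,13) -> (-0,10)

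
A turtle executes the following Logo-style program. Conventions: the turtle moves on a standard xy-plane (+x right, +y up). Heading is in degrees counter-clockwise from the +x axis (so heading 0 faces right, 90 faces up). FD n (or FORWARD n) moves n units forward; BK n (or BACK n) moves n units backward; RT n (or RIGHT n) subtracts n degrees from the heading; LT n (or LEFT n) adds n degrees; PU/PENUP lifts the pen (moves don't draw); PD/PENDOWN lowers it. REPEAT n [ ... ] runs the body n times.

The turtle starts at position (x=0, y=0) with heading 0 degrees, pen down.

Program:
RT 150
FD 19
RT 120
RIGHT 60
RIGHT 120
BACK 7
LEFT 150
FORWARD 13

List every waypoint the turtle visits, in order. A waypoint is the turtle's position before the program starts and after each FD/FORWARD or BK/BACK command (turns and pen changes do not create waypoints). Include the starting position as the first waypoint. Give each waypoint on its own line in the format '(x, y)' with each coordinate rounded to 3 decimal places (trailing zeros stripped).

Answer: (0, 0)
(-16.454, -9.5)
(-16.454, -2.5)
(-9.954, 8.758)

Derivation:
Executing turtle program step by step:
Start: pos=(0,0), heading=0, pen down
RT 150: heading 0 -> 210
FD 19: (0,0) -> (-16.454,-9.5) [heading=210, draw]
RT 120: heading 210 -> 90
RT 60: heading 90 -> 30
RT 120: heading 30 -> 270
BK 7: (-16.454,-9.5) -> (-16.454,-2.5) [heading=270, draw]
LT 150: heading 270 -> 60
FD 13: (-16.454,-2.5) -> (-9.954,8.758) [heading=60, draw]
Final: pos=(-9.954,8.758), heading=60, 3 segment(s) drawn
Waypoints (4 total):
(0, 0)
(-16.454, -9.5)
(-16.454, -2.5)
(-9.954, 8.758)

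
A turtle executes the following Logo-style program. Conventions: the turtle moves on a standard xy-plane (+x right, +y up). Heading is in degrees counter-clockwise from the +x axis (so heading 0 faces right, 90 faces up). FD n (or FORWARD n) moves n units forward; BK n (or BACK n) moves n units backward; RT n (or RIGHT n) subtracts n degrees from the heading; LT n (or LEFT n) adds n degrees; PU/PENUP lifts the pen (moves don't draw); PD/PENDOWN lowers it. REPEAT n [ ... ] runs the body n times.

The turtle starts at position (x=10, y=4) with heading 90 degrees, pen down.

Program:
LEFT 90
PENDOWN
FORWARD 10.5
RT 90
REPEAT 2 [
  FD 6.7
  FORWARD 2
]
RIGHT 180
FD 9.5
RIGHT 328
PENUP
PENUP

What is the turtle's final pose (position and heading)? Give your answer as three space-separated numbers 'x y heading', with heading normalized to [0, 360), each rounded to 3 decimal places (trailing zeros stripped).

Answer: -0.5 11.9 302

Derivation:
Executing turtle program step by step:
Start: pos=(10,4), heading=90, pen down
LT 90: heading 90 -> 180
PD: pen down
FD 10.5: (10,4) -> (-0.5,4) [heading=180, draw]
RT 90: heading 180 -> 90
REPEAT 2 [
  -- iteration 1/2 --
  FD 6.7: (-0.5,4) -> (-0.5,10.7) [heading=90, draw]
  FD 2: (-0.5,10.7) -> (-0.5,12.7) [heading=90, draw]
  -- iteration 2/2 --
  FD 6.7: (-0.5,12.7) -> (-0.5,19.4) [heading=90, draw]
  FD 2: (-0.5,19.4) -> (-0.5,21.4) [heading=90, draw]
]
RT 180: heading 90 -> 270
FD 9.5: (-0.5,21.4) -> (-0.5,11.9) [heading=270, draw]
RT 328: heading 270 -> 302
PU: pen up
PU: pen up
Final: pos=(-0.5,11.9), heading=302, 6 segment(s) drawn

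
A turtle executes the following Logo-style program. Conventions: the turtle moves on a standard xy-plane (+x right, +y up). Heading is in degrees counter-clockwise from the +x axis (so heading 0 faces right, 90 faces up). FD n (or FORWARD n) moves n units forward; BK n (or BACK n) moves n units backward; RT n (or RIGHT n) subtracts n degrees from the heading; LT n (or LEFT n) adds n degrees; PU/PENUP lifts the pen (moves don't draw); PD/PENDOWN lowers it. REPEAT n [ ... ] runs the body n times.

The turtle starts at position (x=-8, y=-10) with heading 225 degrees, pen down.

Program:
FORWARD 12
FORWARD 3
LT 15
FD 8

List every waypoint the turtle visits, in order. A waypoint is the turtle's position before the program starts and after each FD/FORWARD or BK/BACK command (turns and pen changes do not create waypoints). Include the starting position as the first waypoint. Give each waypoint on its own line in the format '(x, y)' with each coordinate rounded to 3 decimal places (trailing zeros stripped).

Executing turtle program step by step:
Start: pos=(-8,-10), heading=225, pen down
FD 12: (-8,-10) -> (-16.485,-18.485) [heading=225, draw]
FD 3: (-16.485,-18.485) -> (-18.607,-20.607) [heading=225, draw]
LT 15: heading 225 -> 240
FD 8: (-18.607,-20.607) -> (-22.607,-27.535) [heading=240, draw]
Final: pos=(-22.607,-27.535), heading=240, 3 segment(s) drawn
Waypoints (4 total):
(-8, -10)
(-16.485, -18.485)
(-18.607, -20.607)
(-22.607, -27.535)

Answer: (-8, -10)
(-16.485, -18.485)
(-18.607, -20.607)
(-22.607, -27.535)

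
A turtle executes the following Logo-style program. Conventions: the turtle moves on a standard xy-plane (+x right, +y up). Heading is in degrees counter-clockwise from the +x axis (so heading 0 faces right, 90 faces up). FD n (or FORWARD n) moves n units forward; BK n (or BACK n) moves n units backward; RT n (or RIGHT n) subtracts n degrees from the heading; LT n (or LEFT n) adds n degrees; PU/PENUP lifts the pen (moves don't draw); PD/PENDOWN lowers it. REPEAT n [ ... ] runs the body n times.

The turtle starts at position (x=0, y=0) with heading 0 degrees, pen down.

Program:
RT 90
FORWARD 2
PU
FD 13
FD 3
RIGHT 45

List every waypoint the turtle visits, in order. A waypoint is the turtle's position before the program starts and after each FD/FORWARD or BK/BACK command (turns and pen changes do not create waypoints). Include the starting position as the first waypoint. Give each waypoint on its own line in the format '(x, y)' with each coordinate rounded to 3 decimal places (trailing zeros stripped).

Executing turtle program step by step:
Start: pos=(0,0), heading=0, pen down
RT 90: heading 0 -> 270
FD 2: (0,0) -> (0,-2) [heading=270, draw]
PU: pen up
FD 13: (0,-2) -> (0,-15) [heading=270, move]
FD 3: (0,-15) -> (0,-18) [heading=270, move]
RT 45: heading 270 -> 225
Final: pos=(0,-18), heading=225, 1 segment(s) drawn
Waypoints (4 total):
(0, 0)
(0, -2)
(0, -15)
(0, -18)

Answer: (0, 0)
(0, -2)
(0, -15)
(0, -18)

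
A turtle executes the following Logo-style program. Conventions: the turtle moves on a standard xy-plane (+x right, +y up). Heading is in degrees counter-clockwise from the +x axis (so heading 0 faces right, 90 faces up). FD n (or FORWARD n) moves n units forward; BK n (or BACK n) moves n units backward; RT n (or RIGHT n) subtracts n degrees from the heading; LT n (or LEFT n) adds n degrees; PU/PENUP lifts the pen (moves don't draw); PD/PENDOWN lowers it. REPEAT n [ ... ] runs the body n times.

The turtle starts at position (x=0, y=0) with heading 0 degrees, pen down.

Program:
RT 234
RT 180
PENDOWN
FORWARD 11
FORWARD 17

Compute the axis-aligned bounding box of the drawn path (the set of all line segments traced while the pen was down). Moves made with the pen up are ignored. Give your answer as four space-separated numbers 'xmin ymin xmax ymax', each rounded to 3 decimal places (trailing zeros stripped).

Answer: 0 -22.652 16.458 0

Derivation:
Executing turtle program step by step:
Start: pos=(0,0), heading=0, pen down
RT 234: heading 0 -> 126
RT 180: heading 126 -> 306
PD: pen down
FD 11: (0,0) -> (6.466,-8.899) [heading=306, draw]
FD 17: (6.466,-8.899) -> (16.458,-22.652) [heading=306, draw]
Final: pos=(16.458,-22.652), heading=306, 2 segment(s) drawn

Segment endpoints: x in {0, 6.466, 16.458}, y in {-22.652, -8.899, 0}
xmin=0, ymin=-22.652, xmax=16.458, ymax=0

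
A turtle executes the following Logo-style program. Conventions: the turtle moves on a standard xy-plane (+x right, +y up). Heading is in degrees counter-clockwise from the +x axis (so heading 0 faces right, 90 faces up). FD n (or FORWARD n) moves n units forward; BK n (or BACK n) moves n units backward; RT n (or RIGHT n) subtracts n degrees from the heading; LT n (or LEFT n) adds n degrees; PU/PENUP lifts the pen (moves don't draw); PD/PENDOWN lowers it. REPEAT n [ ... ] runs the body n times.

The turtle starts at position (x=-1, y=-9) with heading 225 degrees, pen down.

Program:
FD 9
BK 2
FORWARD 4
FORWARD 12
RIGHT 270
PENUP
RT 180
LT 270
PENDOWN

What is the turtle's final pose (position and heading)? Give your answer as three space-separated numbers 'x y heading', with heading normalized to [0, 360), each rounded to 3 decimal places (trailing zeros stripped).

Answer: -17.263 -25.263 45

Derivation:
Executing turtle program step by step:
Start: pos=(-1,-9), heading=225, pen down
FD 9: (-1,-9) -> (-7.364,-15.364) [heading=225, draw]
BK 2: (-7.364,-15.364) -> (-5.95,-13.95) [heading=225, draw]
FD 4: (-5.95,-13.95) -> (-8.778,-16.778) [heading=225, draw]
FD 12: (-8.778,-16.778) -> (-17.263,-25.263) [heading=225, draw]
RT 270: heading 225 -> 315
PU: pen up
RT 180: heading 315 -> 135
LT 270: heading 135 -> 45
PD: pen down
Final: pos=(-17.263,-25.263), heading=45, 4 segment(s) drawn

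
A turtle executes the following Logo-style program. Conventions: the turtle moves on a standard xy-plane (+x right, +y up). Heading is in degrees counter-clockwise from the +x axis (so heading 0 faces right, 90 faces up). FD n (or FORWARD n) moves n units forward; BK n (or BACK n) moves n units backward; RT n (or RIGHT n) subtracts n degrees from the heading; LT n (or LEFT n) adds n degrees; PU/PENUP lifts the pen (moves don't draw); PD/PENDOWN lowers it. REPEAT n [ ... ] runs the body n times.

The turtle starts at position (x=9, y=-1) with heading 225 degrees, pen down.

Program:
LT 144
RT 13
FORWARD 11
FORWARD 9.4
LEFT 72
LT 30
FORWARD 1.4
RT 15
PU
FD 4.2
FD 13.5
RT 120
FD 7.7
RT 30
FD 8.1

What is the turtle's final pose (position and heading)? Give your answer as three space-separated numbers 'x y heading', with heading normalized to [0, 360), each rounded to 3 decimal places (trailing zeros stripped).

Answer: 40.627 4.441 293

Derivation:
Executing turtle program step by step:
Start: pos=(9,-1), heading=225, pen down
LT 144: heading 225 -> 9
RT 13: heading 9 -> 356
FD 11: (9,-1) -> (19.973,-1.767) [heading=356, draw]
FD 9.4: (19.973,-1.767) -> (29.35,-2.423) [heading=356, draw]
LT 72: heading 356 -> 68
LT 30: heading 68 -> 98
FD 1.4: (29.35,-2.423) -> (29.155,-1.037) [heading=98, draw]
RT 15: heading 98 -> 83
PU: pen up
FD 4.2: (29.155,-1.037) -> (29.667,3.132) [heading=83, move]
FD 13.5: (29.667,3.132) -> (31.313,16.531) [heading=83, move]
RT 120: heading 83 -> 323
FD 7.7: (31.313,16.531) -> (37.462,11.897) [heading=323, move]
RT 30: heading 323 -> 293
FD 8.1: (37.462,11.897) -> (40.627,4.441) [heading=293, move]
Final: pos=(40.627,4.441), heading=293, 3 segment(s) drawn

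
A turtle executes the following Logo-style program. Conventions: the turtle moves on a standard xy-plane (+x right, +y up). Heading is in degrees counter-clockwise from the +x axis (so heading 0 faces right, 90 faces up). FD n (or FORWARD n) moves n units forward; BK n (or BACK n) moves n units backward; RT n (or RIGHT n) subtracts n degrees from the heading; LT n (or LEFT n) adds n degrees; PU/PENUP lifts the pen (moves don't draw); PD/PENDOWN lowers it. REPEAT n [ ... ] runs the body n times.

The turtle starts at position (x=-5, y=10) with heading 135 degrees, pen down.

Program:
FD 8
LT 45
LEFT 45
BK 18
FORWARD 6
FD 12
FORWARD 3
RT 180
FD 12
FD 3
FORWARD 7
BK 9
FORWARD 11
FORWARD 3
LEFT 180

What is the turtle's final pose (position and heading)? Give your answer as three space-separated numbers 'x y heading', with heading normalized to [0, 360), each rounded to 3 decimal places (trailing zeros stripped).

Executing turtle program step by step:
Start: pos=(-5,10), heading=135, pen down
FD 8: (-5,10) -> (-10.657,15.657) [heading=135, draw]
LT 45: heading 135 -> 180
LT 45: heading 180 -> 225
BK 18: (-10.657,15.657) -> (2.071,28.385) [heading=225, draw]
FD 6: (2.071,28.385) -> (-2.172,24.142) [heading=225, draw]
FD 12: (-2.172,24.142) -> (-10.657,15.657) [heading=225, draw]
FD 3: (-10.657,15.657) -> (-12.778,13.536) [heading=225, draw]
RT 180: heading 225 -> 45
FD 12: (-12.778,13.536) -> (-4.293,22.021) [heading=45, draw]
FD 3: (-4.293,22.021) -> (-2.172,24.142) [heading=45, draw]
FD 7: (-2.172,24.142) -> (2.778,29.092) [heading=45, draw]
BK 9: (2.778,29.092) -> (-3.586,22.728) [heading=45, draw]
FD 11: (-3.586,22.728) -> (4.192,30.506) [heading=45, draw]
FD 3: (4.192,30.506) -> (6.314,32.627) [heading=45, draw]
LT 180: heading 45 -> 225
Final: pos=(6.314,32.627), heading=225, 11 segment(s) drawn

Answer: 6.314 32.627 225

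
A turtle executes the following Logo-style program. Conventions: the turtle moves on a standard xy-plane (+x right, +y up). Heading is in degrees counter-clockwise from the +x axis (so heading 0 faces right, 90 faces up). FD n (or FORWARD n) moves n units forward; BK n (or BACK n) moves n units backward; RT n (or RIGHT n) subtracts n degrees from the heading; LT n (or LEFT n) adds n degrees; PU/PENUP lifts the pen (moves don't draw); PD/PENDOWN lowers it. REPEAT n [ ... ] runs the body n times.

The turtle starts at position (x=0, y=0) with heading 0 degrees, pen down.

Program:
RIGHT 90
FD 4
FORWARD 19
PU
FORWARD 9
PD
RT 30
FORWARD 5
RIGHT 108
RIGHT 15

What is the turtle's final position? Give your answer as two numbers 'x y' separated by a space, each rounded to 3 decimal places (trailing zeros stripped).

Answer: -2.5 -36.33

Derivation:
Executing turtle program step by step:
Start: pos=(0,0), heading=0, pen down
RT 90: heading 0 -> 270
FD 4: (0,0) -> (0,-4) [heading=270, draw]
FD 19: (0,-4) -> (0,-23) [heading=270, draw]
PU: pen up
FD 9: (0,-23) -> (0,-32) [heading=270, move]
PD: pen down
RT 30: heading 270 -> 240
FD 5: (0,-32) -> (-2.5,-36.33) [heading=240, draw]
RT 108: heading 240 -> 132
RT 15: heading 132 -> 117
Final: pos=(-2.5,-36.33), heading=117, 3 segment(s) drawn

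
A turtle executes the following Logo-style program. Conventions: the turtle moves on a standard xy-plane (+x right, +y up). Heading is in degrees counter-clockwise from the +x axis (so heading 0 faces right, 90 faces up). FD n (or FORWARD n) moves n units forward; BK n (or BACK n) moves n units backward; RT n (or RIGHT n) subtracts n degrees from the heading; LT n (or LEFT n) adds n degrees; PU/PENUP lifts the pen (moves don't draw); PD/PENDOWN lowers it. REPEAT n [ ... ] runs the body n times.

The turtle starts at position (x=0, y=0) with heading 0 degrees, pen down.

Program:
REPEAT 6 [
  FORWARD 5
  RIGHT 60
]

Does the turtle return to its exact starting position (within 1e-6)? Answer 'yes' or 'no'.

Executing turtle program step by step:
Start: pos=(0,0), heading=0, pen down
REPEAT 6 [
  -- iteration 1/6 --
  FD 5: (0,0) -> (5,0) [heading=0, draw]
  RT 60: heading 0 -> 300
  -- iteration 2/6 --
  FD 5: (5,0) -> (7.5,-4.33) [heading=300, draw]
  RT 60: heading 300 -> 240
  -- iteration 3/6 --
  FD 5: (7.5,-4.33) -> (5,-8.66) [heading=240, draw]
  RT 60: heading 240 -> 180
  -- iteration 4/6 --
  FD 5: (5,-8.66) -> (0,-8.66) [heading=180, draw]
  RT 60: heading 180 -> 120
  -- iteration 5/6 --
  FD 5: (0,-8.66) -> (-2.5,-4.33) [heading=120, draw]
  RT 60: heading 120 -> 60
  -- iteration 6/6 --
  FD 5: (-2.5,-4.33) -> (0,0) [heading=60, draw]
  RT 60: heading 60 -> 0
]
Final: pos=(0,0), heading=0, 6 segment(s) drawn

Start position: (0, 0)
Final position: (0, 0)
Distance = 0; < 1e-6 -> CLOSED

Answer: yes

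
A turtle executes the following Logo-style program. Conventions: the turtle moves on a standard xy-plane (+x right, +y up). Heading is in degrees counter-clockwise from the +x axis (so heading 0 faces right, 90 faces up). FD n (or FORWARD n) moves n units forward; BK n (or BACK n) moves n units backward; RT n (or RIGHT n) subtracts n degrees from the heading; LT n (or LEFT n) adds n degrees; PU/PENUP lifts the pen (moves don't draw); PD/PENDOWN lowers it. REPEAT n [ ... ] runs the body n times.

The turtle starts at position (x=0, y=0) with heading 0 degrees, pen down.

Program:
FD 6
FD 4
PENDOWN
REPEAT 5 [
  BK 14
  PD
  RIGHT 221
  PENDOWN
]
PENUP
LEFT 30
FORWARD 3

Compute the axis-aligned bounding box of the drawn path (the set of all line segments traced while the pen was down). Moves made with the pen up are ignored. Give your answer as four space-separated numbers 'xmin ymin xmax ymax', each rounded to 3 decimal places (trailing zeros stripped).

Answer: -4 -9.185 10.45 4.679

Derivation:
Executing turtle program step by step:
Start: pos=(0,0), heading=0, pen down
FD 6: (0,0) -> (6,0) [heading=0, draw]
FD 4: (6,0) -> (10,0) [heading=0, draw]
PD: pen down
REPEAT 5 [
  -- iteration 1/5 --
  BK 14: (10,0) -> (-4,0) [heading=0, draw]
  PD: pen down
  RT 221: heading 0 -> 139
  PD: pen down
  -- iteration 2/5 --
  BK 14: (-4,0) -> (6.566,-9.185) [heading=139, draw]
  PD: pen down
  RT 221: heading 139 -> 278
  PD: pen down
  -- iteration 3/5 --
  BK 14: (6.566,-9.185) -> (4.618,4.679) [heading=278, draw]
  PD: pen down
  RT 221: heading 278 -> 57
  PD: pen down
  -- iteration 4/5 --
  BK 14: (4.618,4.679) -> (-3.007,-7.062) [heading=57, draw]
  PD: pen down
  RT 221: heading 57 -> 196
  PD: pen down
  -- iteration 5/5 --
  BK 14: (-3.007,-7.062) -> (10.45,-3.204) [heading=196, draw]
  PD: pen down
  RT 221: heading 196 -> 335
  PD: pen down
]
PU: pen up
LT 30: heading 335 -> 5
FD 3: (10.45,-3.204) -> (13.439,-2.942) [heading=5, move]
Final: pos=(13.439,-2.942), heading=5, 7 segment(s) drawn

Segment endpoints: x in {-4, -3.007, 0, 4.618, 6, 6.566, 10, 10.45}, y in {-9.185, -7.062, -3.204, 0, 4.679}
xmin=-4, ymin=-9.185, xmax=10.45, ymax=4.679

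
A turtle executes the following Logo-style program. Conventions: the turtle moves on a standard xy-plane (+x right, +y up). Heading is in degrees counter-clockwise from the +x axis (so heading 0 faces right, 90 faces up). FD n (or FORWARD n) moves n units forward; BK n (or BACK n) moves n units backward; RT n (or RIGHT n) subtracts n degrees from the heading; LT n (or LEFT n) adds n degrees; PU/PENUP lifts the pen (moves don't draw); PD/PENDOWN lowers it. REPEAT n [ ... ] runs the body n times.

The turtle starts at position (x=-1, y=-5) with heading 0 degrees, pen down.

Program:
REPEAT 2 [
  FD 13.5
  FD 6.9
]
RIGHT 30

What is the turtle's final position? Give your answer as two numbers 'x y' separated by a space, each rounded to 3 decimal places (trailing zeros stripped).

Answer: 39.8 -5

Derivation:
Executing turtle program step by step:
Start: pos=(-1,-5), heading=0, pen down
REPEAT 2 [
  -- iteration 1/2 --
  FD 13.5: (-1,-5) -> (12.5,-5) [heading=0, draw]
  FD 6.9: (12.5,-5) -> (19.4,-5) [heading=0, draw]
  -- iteration 2/2 --
  FD 13.5: (19.4,-5) -> (32.9,-5) [heading=0, draw]
  FD 6.9: (32.9,-5) -> (39.8,-5) [heading=0, draw]
]
RT 30: heading 0 -> 330
Final: pos=(39.8,-5), heading=330, 4 segment(s) drawn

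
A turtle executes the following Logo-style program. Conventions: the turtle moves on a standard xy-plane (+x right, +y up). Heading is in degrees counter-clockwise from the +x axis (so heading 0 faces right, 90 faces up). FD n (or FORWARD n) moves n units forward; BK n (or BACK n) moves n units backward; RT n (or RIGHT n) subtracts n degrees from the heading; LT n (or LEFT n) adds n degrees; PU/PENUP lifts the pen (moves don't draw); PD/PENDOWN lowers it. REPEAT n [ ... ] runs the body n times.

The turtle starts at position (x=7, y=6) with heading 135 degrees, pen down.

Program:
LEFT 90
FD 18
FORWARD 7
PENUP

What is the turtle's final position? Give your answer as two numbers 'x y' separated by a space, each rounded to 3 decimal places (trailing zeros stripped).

Executing turtle program step by step:
Start: pos=(7,6), heading=135, pen down
LT 90: heading 135 -> 225
FD 18: (7,6) -> (-5.728,-6.728) [heading=225, draw]
FD 7: (-5.728,-6.728) -> (-10.678,-11.678) [heading=225, draw]
PU: pen up
Final: pos=(-10.678,-11.678), heading=225, 2 segment(s) drawn

Answer: -10.678 -11.678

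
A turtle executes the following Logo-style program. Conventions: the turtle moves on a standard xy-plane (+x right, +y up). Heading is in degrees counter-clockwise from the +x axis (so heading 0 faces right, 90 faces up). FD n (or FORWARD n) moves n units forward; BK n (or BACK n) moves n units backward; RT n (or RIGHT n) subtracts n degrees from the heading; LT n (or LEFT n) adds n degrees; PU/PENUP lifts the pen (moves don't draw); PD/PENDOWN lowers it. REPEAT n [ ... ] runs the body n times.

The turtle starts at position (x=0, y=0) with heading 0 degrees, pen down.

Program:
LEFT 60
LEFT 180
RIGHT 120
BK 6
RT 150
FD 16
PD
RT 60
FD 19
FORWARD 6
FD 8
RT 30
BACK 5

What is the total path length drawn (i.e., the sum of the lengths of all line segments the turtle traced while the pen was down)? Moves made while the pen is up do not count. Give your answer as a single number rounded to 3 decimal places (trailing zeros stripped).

Executing turtle program step by step:
Start: pos=(0,0), heading=0, pen down
LT 60: heading 0 -> 60
LT 180: heading 60 -> 240
RT 120: heading 240 -> 120
BK 6: (0,0) -> (3,-5.196) [heading=120, draw]
RT 150: heading 120 -> 330
FD 16: (3,-5.196) -> (16.856,-13.196) [heading=330, draw]
PD: pen down
RT 60: heading 330 -> 270
FD 19: (16.856,-13.196) -> (16.856,-32.196) [heading=270, draw]
FD 6: (16.856,-32.196) -> (16.856,-38.196) [heading=270, draw]
FD 8: (16.856,-38.196) -> (16.856,-46.196) [heading=270, draw]
RT 30: heading 270 -> 240
BK 5: (16.856,-46.196) -> (19.356,-41.866) [heading=240, draw]
Final: pos=(19.356,-41.866), heading=240, 6 segment(s) drawn

Segment lengths:
  seg 1: (0,0) -> (3,-5.196), length = 6
  seg 2: (3,-5.196) -> (16.856,-13.196), length = 16
  seg 3: (16.856,-13.196) -> (16.856,-32.196), length = 19
  seg 4: (16.856,-32.196) -> (16.856,-38.196), length = 6
  seg 5: (16.856,-38.196) -> (16.856,-46.196), length = 8
  seg 6: (16.856,-46.196) -> (19.356,-41.866), length = 5
Total = 60

Answer: 60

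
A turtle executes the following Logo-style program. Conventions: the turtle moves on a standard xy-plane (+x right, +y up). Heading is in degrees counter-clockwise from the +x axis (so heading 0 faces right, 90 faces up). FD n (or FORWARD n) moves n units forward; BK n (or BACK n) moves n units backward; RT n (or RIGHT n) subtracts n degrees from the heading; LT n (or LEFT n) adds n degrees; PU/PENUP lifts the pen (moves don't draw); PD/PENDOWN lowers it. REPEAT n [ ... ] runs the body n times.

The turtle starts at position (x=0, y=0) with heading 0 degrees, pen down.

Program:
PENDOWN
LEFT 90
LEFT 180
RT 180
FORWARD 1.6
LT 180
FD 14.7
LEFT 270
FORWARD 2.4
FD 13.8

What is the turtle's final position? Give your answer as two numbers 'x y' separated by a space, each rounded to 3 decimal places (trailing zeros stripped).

Answer: -16.2 -13.1

Derivation:
Executing turtle program step by step:
Start: pos=(0,0), heading=0, pen down
PD: pen down
LT 90: heading 0 -> 90
LT 180: heading 90 -> 270
RT 180: heading 270 -> 90
FD 1.6: (0,0) -> (0,1.6) [heading=90, draw]
LT 180: heading 90 -> 270
FD 14.7: (0,1.6) -> (0,-13.1) [heading=270, draw]
LT 270: heading 270 -> 180
FD 2.4: (0,-13.1) -> (-2.4,-13.1) [heading=180, draw]
FD 13.8: (-2.4,-13.1) -> (-16.2,-13.1) [heading=180, draw]
Final: pos=(-16.2,-13.1), heading=180, 4 segment(s) drawn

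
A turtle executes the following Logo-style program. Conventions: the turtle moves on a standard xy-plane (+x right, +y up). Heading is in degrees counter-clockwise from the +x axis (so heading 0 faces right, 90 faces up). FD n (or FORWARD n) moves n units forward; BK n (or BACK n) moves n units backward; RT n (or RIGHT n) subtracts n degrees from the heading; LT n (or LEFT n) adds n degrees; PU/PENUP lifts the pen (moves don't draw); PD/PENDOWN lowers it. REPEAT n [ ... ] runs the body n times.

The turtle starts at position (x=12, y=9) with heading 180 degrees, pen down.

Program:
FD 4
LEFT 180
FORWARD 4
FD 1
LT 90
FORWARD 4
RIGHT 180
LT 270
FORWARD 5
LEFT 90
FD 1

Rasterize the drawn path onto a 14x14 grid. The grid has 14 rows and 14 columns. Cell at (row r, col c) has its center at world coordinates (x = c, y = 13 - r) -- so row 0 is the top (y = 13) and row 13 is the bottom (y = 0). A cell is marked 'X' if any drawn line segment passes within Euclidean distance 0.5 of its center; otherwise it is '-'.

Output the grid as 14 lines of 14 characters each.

Segment 0: (12,9) -> (8,9)
Segment 1: (8,9) -> (12,9)
Segment 2: (12,9) -> (13,9)
Segment 3: (13,9) -> (13,13)
Segment 4: (13,13) -> (8,13)
Segment 5: (8,13) -> (8,12)

Answer: --------XXXXXX
--------X----X
-------------X
-------------X
--------XXXXXX
--------------
--------------
--------------
--------------
--------------
--------------
--------------
--------------
--------------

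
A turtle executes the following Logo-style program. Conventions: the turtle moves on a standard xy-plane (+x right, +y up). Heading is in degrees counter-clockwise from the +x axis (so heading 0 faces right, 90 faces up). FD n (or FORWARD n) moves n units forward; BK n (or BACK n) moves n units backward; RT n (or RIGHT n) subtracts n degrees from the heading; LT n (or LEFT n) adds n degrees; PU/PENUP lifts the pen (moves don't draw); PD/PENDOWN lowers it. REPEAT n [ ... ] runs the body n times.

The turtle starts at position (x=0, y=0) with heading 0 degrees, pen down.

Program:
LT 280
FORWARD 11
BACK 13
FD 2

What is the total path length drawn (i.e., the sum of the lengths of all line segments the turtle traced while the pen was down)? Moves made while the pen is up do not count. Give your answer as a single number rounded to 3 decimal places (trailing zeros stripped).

Answer: 26

Derivation:
Executing turtle program step by step:
Start: pos=(0,0), heading=0, pen down
LT 280: heading 0 -> 280
FD 11: (0,0) -> (1.91,-10.833) [heading=280, draw]
BK 13: (1.91,-10.833) -> (-0.347,1.97) [heading=280, draw]
FD 2: (-0.347,1.97) -> (0,0) [heading=280, draw]
Final: pos=(0,0), heading=280, 3 segment(s) drawn

Segment lengths:
  seg 1: (0,0) -> (1.91,-10.833), length = 11
  seg 2: (1.91,-10.833) -> (-0.347,1.97), length = 13
  seg 3: (-0.347,1.97) -> (0,0), length = 2
Total = 26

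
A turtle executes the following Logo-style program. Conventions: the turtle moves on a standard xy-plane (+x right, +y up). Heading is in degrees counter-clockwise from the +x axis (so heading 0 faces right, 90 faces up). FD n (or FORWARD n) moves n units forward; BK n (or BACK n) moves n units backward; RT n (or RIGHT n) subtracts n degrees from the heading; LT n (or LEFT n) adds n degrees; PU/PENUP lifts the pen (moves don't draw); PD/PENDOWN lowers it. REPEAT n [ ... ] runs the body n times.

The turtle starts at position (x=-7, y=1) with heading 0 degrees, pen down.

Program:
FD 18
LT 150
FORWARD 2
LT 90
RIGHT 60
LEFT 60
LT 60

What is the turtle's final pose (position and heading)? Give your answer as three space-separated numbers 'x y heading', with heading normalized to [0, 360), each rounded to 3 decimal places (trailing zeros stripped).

Answer: 9.268 2 300

Derivation:
Executing turtle program step by step:
Start: pos=(-7,1), heading=0, pen down
FD 18: (-7,1) -> (11,1) [heading=0, draw]
LT 150: heading 0 -> 150
FD 2: (11,1) -> (9.268,2) [heading=150, draw]
LT 90: heading 150 -> 240
RT 60: heading 240 -> 180
LT 60: heading 180 -> 240
LT 60: heading 240 -> 300
Final: pos=(9.268,2), heading=300, 2 segment(s) drawn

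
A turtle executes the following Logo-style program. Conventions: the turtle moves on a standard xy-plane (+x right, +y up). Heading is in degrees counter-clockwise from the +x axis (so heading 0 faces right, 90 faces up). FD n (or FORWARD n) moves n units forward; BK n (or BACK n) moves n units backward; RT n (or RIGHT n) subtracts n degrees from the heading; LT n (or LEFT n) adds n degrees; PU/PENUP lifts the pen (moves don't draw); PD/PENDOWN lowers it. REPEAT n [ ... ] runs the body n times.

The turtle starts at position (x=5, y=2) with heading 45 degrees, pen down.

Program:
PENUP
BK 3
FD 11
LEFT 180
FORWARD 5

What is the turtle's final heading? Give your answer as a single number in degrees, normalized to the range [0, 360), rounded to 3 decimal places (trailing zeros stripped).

Answer: 225

Derivation:
Executing turtle program step by step:
Start: pos=(5,2), heading=45, pen down
PU: pen up
BK 3: (5,2) -> (2.879,-0.121) [heading=45, move]
FD 11: (2.879,-0.121) -> (10.657,7.657) [heading=45, move]
LT 180: heading 45 -> 225
FD 5: (10.657,7.657) -> (7.121,4.121) [heading=225, move]
Final: pos=(7.121,4.121), heading=225, 0 segment(s) drawn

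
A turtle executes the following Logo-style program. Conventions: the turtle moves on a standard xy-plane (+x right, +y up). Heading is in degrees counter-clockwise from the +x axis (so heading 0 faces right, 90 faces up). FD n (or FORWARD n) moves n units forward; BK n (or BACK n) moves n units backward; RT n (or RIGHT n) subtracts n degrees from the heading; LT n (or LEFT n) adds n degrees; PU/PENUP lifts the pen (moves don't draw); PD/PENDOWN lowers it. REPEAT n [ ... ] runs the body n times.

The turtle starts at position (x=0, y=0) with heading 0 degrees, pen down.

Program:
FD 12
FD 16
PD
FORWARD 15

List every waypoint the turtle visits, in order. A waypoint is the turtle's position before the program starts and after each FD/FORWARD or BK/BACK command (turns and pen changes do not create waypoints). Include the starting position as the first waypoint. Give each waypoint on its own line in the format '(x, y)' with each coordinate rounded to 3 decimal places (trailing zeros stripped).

Answer: (0, 0)
(12, 0)
(28, 0)
(43, 0)

Derivation:
Executing turtle program step by step:
Start: pos=(0,0), heading=0, pen down
FD 12: (0,0) -> (12,0) [heading=0, draw]
FD 16: (12,0) -> (28,0) [heading=0, draw]
PD: pen down
FD 15: (28,0) -> (43,0) [heading=0, draw]
Final: pos=(43,0), heading=0, 3 segment(s) drawn
Waypoints (4 total):
(0, 0)
(12, 0)
(28, 0)
(43, 0)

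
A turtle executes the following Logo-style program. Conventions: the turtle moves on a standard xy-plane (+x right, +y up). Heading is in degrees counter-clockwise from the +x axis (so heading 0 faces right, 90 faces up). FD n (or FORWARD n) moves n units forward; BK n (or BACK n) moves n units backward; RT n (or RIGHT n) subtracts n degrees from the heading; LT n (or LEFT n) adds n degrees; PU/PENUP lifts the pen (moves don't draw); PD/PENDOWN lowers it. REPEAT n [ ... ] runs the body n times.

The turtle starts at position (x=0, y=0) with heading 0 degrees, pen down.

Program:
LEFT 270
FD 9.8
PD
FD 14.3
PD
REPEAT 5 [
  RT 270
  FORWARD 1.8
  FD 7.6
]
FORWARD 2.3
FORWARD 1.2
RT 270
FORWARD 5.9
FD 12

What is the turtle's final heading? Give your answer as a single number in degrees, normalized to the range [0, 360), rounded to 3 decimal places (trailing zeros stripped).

Executing turtle program step by step:
Start: pos=(0,0), heading=0, pen down
LT 270: heading 0 -> 270
FD 9.8: (0,0) -> (0,-9.8) [heading=270, draw]
PD: pen down
FD 14.3: (0,-9.8) -> (0,-24.1) [heading=270, draw]
PD: pen down
REPEAT 5 [
  -- iteration 1/5 --
  RT 270: heading 270 -> 0
  FD 1.8: (0,-24.1) -> (1.8,-24.1) [heading=0, draw]
  FD 7.6: (1.8,-24.1) -> (9.4,-24.1) [heading=0, draw]
  -- iteration 2/5 --
  RT 270: heading 0 -> 90
  FD 1.8: (9.4,-24.1) -> (9.4,-22.3) [heading=90, draw]
  FD 7.6: (9.4,-22.3) -> (9.4,-14.7) [heading=90, draw]
  -- iteration 3/5 --
  RT 270: heading 90 -> 180
  FD 1.8: (9.4,-14.7) -> (7.6,-14.7) [heading=180, draw]
  FD 7.6: (7.6,-14.7) -> (0,-14.7) [heading=180, draw]
  -- iteration 4/5 --
  RT 270: heading 180 -> 270
  FD 1.8: (0,-14.7) -> (0,-16.5) [heading=270, draw]
  FD 7.6: (0,-16.5) -> (0,-24.1) [heading=270, draw]
  -- iteration 5/5 --
  RT 270: heading 270 -> 0
  FD 1.8: (0,-24.1) -> (1.8,-24.1) [heading=0, draw]
  FD 7.6: (1.8,-24.1) -> (9.4,-24.1) [heading=0, draw]
]
FD 2.3: (9.4,-24.1) -> (11.7,-24.1) [heading=0, draw]
FD 1.2: (11.7,-24.1) -> (12.9,-24.1) [heading=0, draw]
RT 270: heading 0 -> 90
FD 5.9: (12.9,-24.1) -> (12.9,-18.2) [heading=90, draw]
FD 12: (12.9,-18.2) -> (12.9,-6.2) [heading=90, draw]
Final: pos=(12.9,-6.2), heading=90, 16 segment(s) drawn

Answer: 90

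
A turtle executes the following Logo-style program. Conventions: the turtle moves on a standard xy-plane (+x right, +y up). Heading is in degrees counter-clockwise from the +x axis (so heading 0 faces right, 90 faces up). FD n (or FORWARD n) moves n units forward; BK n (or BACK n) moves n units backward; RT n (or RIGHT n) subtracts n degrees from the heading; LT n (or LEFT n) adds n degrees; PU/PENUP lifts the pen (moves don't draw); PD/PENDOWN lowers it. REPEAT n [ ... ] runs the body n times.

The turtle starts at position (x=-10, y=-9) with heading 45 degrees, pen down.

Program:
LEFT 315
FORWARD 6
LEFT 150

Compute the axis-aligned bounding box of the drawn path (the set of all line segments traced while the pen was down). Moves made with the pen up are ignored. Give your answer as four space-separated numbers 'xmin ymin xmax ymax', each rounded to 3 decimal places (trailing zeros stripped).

Answer: -10 -9 -4 -9

Derivation:
Executing turtle program step by step:
Start: pos=(-10,-9), heading=45, pen down
LT 315: heading 45 -> 0
FD 6: (-10,-9) -> (-4,-9) [heading=0, draw]
LT 150: heading 0 -> 150
Final: pos=(-4,-9), heading=150, 1 segment(s) drawn

Segment endpoints: x in {-10, -4}, y in {-9, -9}
xmin=-10, ymin=-9, xmax=-4, ymax=-9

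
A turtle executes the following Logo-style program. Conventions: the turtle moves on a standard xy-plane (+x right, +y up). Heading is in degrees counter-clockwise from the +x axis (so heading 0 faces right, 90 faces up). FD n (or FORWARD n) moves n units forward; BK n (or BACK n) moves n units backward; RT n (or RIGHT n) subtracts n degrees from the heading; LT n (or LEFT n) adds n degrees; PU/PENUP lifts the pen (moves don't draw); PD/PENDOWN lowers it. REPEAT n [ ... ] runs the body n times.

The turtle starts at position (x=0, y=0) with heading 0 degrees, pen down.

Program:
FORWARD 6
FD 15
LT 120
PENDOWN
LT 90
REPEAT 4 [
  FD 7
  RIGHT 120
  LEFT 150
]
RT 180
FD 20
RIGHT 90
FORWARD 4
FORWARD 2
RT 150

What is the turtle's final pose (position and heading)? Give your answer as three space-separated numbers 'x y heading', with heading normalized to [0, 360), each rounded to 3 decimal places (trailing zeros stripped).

Executing turtle program step by step:
Start: pos=(0,0), heading=0, pen down
FD 6: (0,0) -> (6,0) [heading=0, draw]
FD 15: (6,0) -> (21,0) [heading=0, draw]
LT 120: heading 0 -> 120
PD: pen down
LT 90: heading 120 -> 210
REPEAT 4 [
  -- iteration 1/4 --
  FD 7: (21,0) -> (14.938,-3.5) [heading=210, draw]
  RT 120: heading 210 -> 90
  LT 150: heading 90 -> 240
  -- iteration 2/4 --
  FD 7: (14.938,-3.5) -> (11.438,-9.562) [heading=240, draw]
  RT 120: heading 240 -> 120
  LT 150: heading 120 -> 270
  -- iteration 3/4 --
  FD 7: (11.438,-9.562) -> (11.438,-16.562) [heading=270, draw]
  RT 120: heading 270 -> 150
  LT 150: heading 150 -> 300
  -- iteration 4/4 --
  FD 7: (11.438,-16.562) -> (14.938,-22.624) [heading=300, draw]
  RT 120: heading 300 -> 180
  LT 150: heading 180 -> 330
]
RT 180: heading 330 -> 150
FD 20: (14.938,-22.624) -> (-2.383,-12.624) [heading=150, draw]
RT 90: heading 150 -> 60
FD 4: (-2.383,-12.624) -> (-0.383,-9.16) [heading=60, draw]
FD 2: (-0.383,-9.16) -> (0.617,-7.428) [heading=60, draw]
RT 150: heading 60 -> 270
Final: pos=(0.617,-7.428), heading=270, 9 segment(s) drawn

Answer: 0.617 -7.428 270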